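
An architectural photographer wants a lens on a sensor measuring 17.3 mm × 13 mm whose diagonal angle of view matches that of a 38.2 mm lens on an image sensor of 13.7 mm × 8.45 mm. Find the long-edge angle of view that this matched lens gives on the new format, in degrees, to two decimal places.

19.12°

Sensor diagonal = √(13.7² + 8.45²) = √259.0925 ≈ 16.0964 mm.
Sensor diagonal = √(17.3² + 13²) = √468.2900 ≈ 21.6400 mm.
Equal diagonal AOV ⇒ f₂ = f₁ · 21.6400/16.0964 = 38.2 × 1.34440 ≈ 51.3563 mm.
Long-edge AOV on the new format = 2·arctan(17.3 / (2 × 51.3563)) = 2·arctan(0.16843) ≈ 19.1213°.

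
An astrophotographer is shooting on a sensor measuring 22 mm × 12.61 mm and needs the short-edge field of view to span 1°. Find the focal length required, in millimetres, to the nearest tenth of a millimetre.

From α = 2·arctan(h/2f) we get f = h / (2·tan(α/2)).
With h = 12.61 mm and α/2 = 0.5°, tan(α/2) ≈ 0.00873, so f ≈ 12.61 / 0.01745 ≈ 722.4814 mm.

722.5 mm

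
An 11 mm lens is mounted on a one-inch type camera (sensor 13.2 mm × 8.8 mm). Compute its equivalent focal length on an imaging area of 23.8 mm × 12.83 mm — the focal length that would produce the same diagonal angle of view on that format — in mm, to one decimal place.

Sensor diagonal = √(13.2² + 8.8²) = √251.6800 ≈ 15.8644 mm.
Sensor diagonal = √(23.8² + 12.83²) = √731.0489 ≈ 27.0379 mm.
Equal angle of view means equal diagonal/f ratio, so f₂ = f₁ · (diagonal₂/diagonal₁) = 11 × 27.0379/15.8644.
f₂ = 11 × 1.70431 ≈ 18.747 mm.

18.7 mm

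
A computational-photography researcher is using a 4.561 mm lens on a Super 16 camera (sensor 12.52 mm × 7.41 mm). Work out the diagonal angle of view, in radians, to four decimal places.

2.0215 rad

Sensor diagonal = √(12.52² + 7.41²) = √211.6585 ≈ 14.5485 mm.
Angle of view α = 2·arctan(d/2f) with d = 14.5485 mm and f = 4.561 mm.
d/2f = 1.59488; arctan(1.59488) ≈ 1.0108 rad, so α ≈ 2.0215 rad.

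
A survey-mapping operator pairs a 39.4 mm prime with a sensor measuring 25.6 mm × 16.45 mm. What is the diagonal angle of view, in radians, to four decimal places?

Sensor diagonal = √(25.6² + 16.45²) = √925.9625 ≈ 30.4296 mm.
Angle of view α = 2·arctan(d/2f) with d = 30.4296 mm and f = 39.4 mm.
d/2f = 0.38616; arctan(0.38616) ≈ 0.3685 rad, so α ≈ 0.7370 rad.

0.7370 rad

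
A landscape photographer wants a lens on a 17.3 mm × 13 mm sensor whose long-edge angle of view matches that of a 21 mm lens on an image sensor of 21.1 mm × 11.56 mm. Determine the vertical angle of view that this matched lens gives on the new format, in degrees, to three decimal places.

41.364°

Equal long-edge AOV ⇒ f₂ = f₁ · 17.3/21.1 = 21 × 0.81991 ≈ 17.2180 mm.
Vertical AOV on the new format = 2·arctan(13 / (2 × 17.2180)) = 2·arctan(0.37751) ≈ 41.3642°.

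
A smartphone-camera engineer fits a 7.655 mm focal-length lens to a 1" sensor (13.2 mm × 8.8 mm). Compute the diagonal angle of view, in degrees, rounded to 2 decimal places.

Sensor diagonal = √(13.2² + 8.8²) = √251.6800 ≈ 15.8644 mm.
Angle of view α = 2·arctan(d/2f) with d = 15.8644 mm and f = 7.655 mm.
d/2f = 1.03621; arctan(1.03621) ≈ 46.0189°, so α ≈ 92.0378°.

92.04°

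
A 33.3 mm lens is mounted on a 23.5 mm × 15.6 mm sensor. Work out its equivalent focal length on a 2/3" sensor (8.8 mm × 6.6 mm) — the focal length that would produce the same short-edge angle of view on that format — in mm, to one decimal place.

Equal angle of view means equal height/f ratio, so f₂ = f₁ · (height₂/height₁) = 33.3 × 6.6/15.6.
f₂ = 33.3 × 0.42308 ≈ 14.088 mm.

14.1 mm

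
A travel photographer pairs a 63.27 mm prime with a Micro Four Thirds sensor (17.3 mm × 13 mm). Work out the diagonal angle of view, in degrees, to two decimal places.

Sensor diagonal = √(17.3² + 13²) = √468.2900 ≈ 21.6400 mm.
Angle of view α = 2·arctan(d/2f) with d = 21.6400 mm and f = 63.27 mm.
d/2f = 0.17101; arctan(0.17101) ≈ 9.7045°, so α ≈ 19.4089°.

19.41°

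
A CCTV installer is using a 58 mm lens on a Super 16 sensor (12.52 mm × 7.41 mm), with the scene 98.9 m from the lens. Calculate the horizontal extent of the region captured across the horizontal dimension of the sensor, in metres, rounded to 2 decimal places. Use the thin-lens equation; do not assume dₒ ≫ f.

dₒ: 98.9 m = 98900 mm.
Similar triangles through the lens centre give W/dₒ = w/dᵢ; with 1/f = 1/dₒ + 1/dᵢ this gives W = w·(dₒ − f)/f.
W = 12.52 mm × (98900 − 58) / 58 = 12.52 × 1704.1724 ≈ 21336.239 mm = 21.3362 m.

21.34 m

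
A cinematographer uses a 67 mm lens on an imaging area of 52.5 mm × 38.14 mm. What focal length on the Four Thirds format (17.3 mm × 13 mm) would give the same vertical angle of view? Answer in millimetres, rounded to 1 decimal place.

Equal angle of view means equal height/f ratio, so f₂ = f₁ · (height₂/height₁) = 67 × 13/38.14.
f₂ = 67 × 0.34085 ≈ 22.837 mm.

22.8 mm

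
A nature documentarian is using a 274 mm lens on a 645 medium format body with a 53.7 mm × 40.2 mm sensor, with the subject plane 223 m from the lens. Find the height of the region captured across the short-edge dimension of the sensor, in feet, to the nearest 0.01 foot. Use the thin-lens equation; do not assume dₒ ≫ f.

107.21 ft

dₒ: 223 m = 223000 mm.
Similar triangles through the lens centre give W/dₒ = h/dᵢ; with 1/f = 1/dₒ + 1/dᵢ this gives W = h·(dₒ − f)/f.
W = 40.2 mm × (223000 − 274) / 274 = 40.2 × 812.8686 ≈ 32677.318 mm = 32677.318/304.8 ft = 107.209 ft.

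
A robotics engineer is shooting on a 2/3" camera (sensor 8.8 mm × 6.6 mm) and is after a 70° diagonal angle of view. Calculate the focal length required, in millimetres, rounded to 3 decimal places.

7.855 mm

Sensor diagonal = √(8.8² + 6.6²) = √121.0000 ≈ 11.0000 mm.
From α = 2·arctan(d/2f) we get f = d / (2·tan(α/2)).
With d = 11.0000 mm and α/2 = 35°, tan(α/2) ≈ 0.70021, so f ≈ 11.0000 / 1.40042 ≈ 7.8548 mm.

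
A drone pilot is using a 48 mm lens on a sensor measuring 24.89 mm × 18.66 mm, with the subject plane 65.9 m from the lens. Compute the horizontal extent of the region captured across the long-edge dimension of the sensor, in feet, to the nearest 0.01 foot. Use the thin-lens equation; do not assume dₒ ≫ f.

dₒ: 65.9 m = 65900 mm.
Similar triangles through the lens centre give W/dₒ = w/dᵢ; with 1/f = 1/dₒ + 1/dᵢ this gives W = w·(dₒ − f)/f.
W = 24.89 mm × (65900 − 48) / 48 = 24.89 × 1371.9167 ≈ 34147.006 mm = 34147.006/304.8 ft = 112.031 ft.

112.03 ft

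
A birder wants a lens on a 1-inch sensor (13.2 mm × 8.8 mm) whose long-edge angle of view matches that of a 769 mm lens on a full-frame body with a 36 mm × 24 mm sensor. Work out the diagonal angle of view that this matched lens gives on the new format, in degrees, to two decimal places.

Equal long-edge AOV ⇒ f₂ = f₁ · 13.2/36 = 769 × 0.36667 ≈ 281.9667 mm.
Sensor diagonal = √(13.2² + 8.8²) = √251.6800 ≈ 15.8644 mm.
Diagonal AOV on the new format = 2·arctan(15.8644 / (2 × 281.9667)) = 2·arctan(0.02813) ≈ 3.2228°.

3.22°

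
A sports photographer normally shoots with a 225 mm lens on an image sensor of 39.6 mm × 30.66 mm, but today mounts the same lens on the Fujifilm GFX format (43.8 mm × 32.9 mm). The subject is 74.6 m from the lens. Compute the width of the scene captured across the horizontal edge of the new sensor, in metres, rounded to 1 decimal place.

14.5 m

The focal length stays 225 mm; the relevant sensor dimension is now w = 43.8 mm. Object distance dₒ = 74.6 m = 74600 mm.
Thin-lens field width W = w·(dₒ − f)/f = 43.8 × (74600 − 225)/225 ≈ 14478.333 mm = 14.4783 m.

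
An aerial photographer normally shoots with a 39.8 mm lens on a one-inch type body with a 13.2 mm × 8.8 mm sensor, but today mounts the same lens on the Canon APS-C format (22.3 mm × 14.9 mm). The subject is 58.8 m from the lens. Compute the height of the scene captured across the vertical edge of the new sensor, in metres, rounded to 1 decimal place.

22.0 m

The focal length stays 39.8 mm; the relevant sensor dimension is now h = 14.9 mm. Object distance dₒ = 58.8 m = 58800 mm.
Thin-lens field height W = h·(dₒ − f)/f = 14.9 × (58800 − 39.8)/39.8 ≈ 21998.165 mm = 21.9982 m.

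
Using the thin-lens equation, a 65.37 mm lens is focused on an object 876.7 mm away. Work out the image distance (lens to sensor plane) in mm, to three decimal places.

1/dᵢ = 1/f − 1/dₒ = 1/65.37 − 1/876.7 = 0.0141569 mm⁻¹.
dᵢ = 1/0.0141569 ≈ 70.6370 mm.

70.637 mm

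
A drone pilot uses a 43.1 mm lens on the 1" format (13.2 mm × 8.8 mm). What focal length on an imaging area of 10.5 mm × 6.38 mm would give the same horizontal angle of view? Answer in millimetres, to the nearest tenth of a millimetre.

Equal angle of view means equal width/f ratio, so f₂ = f₁ · (width₂/width₁) = 43.1 × 10.5/13.2.
f₂ = 43.1 × 0.79545 ≈ 34.284 mm.

34.3 mm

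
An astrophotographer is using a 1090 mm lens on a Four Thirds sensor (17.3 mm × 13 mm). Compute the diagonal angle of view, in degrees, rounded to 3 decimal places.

1.137°

Sensor diagonal = √(17.3² + 13²) = √468.2900 ≈ 21.6400 mm.
Angle of view α = 2·arctan(d/2f) with d = 21.6400 mm and f = 1090 mm.
d/2f = 0.00993; arctan(0.00993) ≈ 0.5687°, so α ≈ 1.1375°.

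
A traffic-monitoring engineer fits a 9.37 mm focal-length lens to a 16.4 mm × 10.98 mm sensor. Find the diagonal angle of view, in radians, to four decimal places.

Sensor diagonal = √(16.4² + 10.98²) = √389.5204 ≈ 19.7363 mm.
Angle of view α = 2·arctan(d/2f) with d = 19.7363 mm and f = 9.37 mm.
d/2f = 1.05316; arctan(1.05316) ≈ 0.8113 rad, so α ≈ 1.6226 rad.

1.6226 rad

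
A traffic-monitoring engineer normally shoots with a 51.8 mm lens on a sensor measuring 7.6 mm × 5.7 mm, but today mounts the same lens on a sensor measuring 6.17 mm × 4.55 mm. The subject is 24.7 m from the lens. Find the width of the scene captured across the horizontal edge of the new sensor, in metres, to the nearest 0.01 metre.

2.94 m

The focal length stays 51.8 mm; the relevant sensor dimension is now w = 6.17 mm. Object distance dₒ = 24.7 m = 24700 mm.
Thin-lens field width W = w·(dₒ − f)/f = 6.17 × (24700 − 51.8)/51.8 ≈ 2935.896 mm = 2.9359 m.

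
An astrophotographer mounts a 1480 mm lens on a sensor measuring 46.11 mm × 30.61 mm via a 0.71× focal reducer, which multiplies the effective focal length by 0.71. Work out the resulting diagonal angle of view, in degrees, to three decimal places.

Effective focal length f = 1480 × 0.71 = 1050.8 mm.
Sensor diagonal = √(46.11² + 30.61²) = √3063.1042 ≈ 55.3453 mm.
α = 2·arctan(55.345 / (2 × 1050.8)) = 2·arctan(0.02633) ≈ 3.0171°.

3.017°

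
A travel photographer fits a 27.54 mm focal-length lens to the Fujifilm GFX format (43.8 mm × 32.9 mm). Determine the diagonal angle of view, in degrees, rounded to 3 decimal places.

Sensor diagonal = √(43.8² + 32.9²) = √3000.8500 ≈ 54.7800 mm.
Angle of view α = 2·arctan(d/2f) with d = 54.7800 mm and f = 27.54 mm.
d/2f = 0.99455; arctan(0.99455) ≈ 44.8435°, so α ≈ 89.6871°.

89.687°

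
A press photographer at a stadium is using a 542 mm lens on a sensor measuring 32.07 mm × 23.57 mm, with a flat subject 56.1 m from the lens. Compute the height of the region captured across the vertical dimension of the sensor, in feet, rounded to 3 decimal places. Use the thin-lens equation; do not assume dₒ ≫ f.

dₒ: 56.1 m = 56100 mm.
Similar triangles through the lens centre give W/dₒ = h/dᵢ; with 1/f = 1/dₒ + 1/dᵢ this gives W = h·(dₒ − f)/f.
W = 23.57 mm × (56100 − 542) / 542 = 23.57 × 102.5055 ≈ 2416.055 mm = 2416.055/304.8 ft = 7.92669 ft.

7.927 ft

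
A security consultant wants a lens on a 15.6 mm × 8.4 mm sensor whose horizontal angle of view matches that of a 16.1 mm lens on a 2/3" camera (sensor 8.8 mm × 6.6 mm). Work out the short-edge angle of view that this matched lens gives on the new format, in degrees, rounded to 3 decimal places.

Equal horizontal AOV ⇒ f₂ = f₁ · 15.6/8.8 = 16.1 × 1.77273 ≈ 28.5409 mm.
Short-edge AOV on the new format = 2·arctan(8.4 / (2 × 28.5409)) = 2·arctan(0.14716) ≈ 16.7428°.

16.743°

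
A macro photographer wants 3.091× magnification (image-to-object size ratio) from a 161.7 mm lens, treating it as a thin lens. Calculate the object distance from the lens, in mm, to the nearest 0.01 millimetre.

214.01 mm

With m = dᵢ/dₒ and 1/f = 1/dₒ + 1/dᵢ, substituting dᵢ = m·dₒ gives 1/f = (1 + 1/m)/dₒ, hence dₒ = f·(1 + 1/m).
dₒ = 161.7 × (1 + 1/3.091) = 161.7 × 1.32352 ≈ 214.013 mm.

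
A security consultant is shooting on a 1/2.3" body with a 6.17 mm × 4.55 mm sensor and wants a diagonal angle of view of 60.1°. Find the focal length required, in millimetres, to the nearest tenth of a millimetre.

6.6 mm

Sensor diagonal = √(6.17² + 4.55²) = √58.7714 ≈ 7.6663 mm.
From α = 2·arctan(d/2f) we get f = d / (2·tan(α/2)).
With d = 7.6663 mm and α/2 = 30.05°, tan(α/2) ≈ 0.57851, so f ≈ 7.6663 / 1.15703 ≈ 6.6258 mm.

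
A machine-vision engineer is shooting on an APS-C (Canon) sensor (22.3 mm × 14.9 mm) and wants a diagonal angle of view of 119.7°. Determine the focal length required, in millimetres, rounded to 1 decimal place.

7.8 mm

Sensor diagonal = √(22.3² + 14.9²) = √719.3000 ≈ 26.8198 mm.
From α = 2·arctan(d/2f) we get f = d / (2·tan(α/2)).
With d = 26.8198 mm and α/2 = 59.85°, tan(α/2) ≈ 1.72163, so f ≈ 26.8198 / 3.44325 ≈ 7.7891 mm.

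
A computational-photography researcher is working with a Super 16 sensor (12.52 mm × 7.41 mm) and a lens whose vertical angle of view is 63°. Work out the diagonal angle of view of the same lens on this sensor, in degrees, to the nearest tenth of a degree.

From the vertical AOV: f = 7.41 / (2·tan(31.5°)) = 7.41 / 1.22560 ≈ 6.0460 mm.
Sensor diagonal = √(12.52² + 7.41²) = √211.6585 ≈ 14.5485 mm.
Diagonal AOV = 2·arctan(14.5485 / (2 × 6.0460)) = 2·arctan(1.20315) ≈ 100.5365°.

100.5°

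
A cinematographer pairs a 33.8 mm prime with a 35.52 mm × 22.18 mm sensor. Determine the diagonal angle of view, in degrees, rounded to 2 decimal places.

63.55°

Sensor diagonal = √(35.52² + 22.18²) = √1753.6228 ≈ 41.8763 mm.
Angle of view α = 2·arctan(d/2f) with d = 41.8763 mm and f = 33.8 mm.
d/2f = 0.61947; arctan(0.61947) ≈ 31.7770°, so α ≈ 63.5541°.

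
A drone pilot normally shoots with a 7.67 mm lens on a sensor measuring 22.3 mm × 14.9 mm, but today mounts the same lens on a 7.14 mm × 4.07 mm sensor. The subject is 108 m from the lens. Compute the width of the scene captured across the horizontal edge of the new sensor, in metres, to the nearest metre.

The focal length stays 7.67 mm; the relevant sensor dimension is now w = 7.14 mm. Object distance dₒ = 108 m = 108000 mm.
Thin-lens field width W = w·(dₒ − f)/f = 7.14 × (108000 − 7.67)/7.67 ≈ 100530.018 mm = 100.53 m.

101 m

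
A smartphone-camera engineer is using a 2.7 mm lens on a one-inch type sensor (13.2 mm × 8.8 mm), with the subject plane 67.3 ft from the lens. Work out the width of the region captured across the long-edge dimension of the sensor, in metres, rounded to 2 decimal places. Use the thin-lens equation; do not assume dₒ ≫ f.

dₒ: 67.3 ft × 304.8 mm/ft = 20513.04 mm.
Similar triangles through the lens centre give W/dₒ = w/dᵢ; with 1/f = 1/dₒ + 1/dᵢ this gives W = w·(dₒ − f)/f.
W = 13.2 mm × (20513 − 2.7) / 2.7 = 13.2 × 7596.4220 ≈ 100272.770 mm = 100.273 m.

100.27 m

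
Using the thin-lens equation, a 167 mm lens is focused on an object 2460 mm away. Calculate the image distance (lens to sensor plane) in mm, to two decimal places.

1/dᵢ = 1/f − 1/dₒ = 1/167 − 1/2460 = 0.0055815 mm⁻¹.
dᵢ = 1/0.0055815 ≈ 179.1627 mm.

179.16 mm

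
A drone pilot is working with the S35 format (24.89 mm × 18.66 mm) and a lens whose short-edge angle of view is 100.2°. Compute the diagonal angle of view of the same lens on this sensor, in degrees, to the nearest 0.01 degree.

From the short-edge AOV: f = 18.66 / (2·tan(50.1°)) = 18.66 / 2.39197 ≈ 7.8011 mm.
Sensor diagonal = √(24.89² + 18.66²) = √967.7077 ≈ 31.1080 mm.
Diagonal AOV = 2·arctan(31.1080 / (2 × 7.8011)) = 2·arctan(1.99382) ≈ 126.7280°.

126.73°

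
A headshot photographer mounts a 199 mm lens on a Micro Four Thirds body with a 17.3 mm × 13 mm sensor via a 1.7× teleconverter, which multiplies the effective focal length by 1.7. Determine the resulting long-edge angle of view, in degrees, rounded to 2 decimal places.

Effective focal length f = 199 × 1.7 = 338.3 mm.
α = 2·arctan(17.3 / (2 × 338.3)) = 2·arctan(0.02557) ≈ 2.9294°.

2.93°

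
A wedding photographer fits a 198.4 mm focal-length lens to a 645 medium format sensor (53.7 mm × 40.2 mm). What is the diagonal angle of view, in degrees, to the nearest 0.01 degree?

Sensor diagonal = √(53.7² + 40.2²) = √4499.7300 ≈ 67.0800 mm.
Angle of view α = 2·arctan(d/2f) with d = 67.0800 mm and f = 198.4 mm.
d/2f = 0.16905; arctan(0.16905) ≈ 9.5953°, so α ≈ 19.1905°.

19.19°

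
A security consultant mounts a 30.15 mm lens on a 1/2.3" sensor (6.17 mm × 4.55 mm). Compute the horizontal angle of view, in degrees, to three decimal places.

11.685°

Angle of view α = 2·arctan(w/2f) with w = 6.17 mm and f = 30.15 mm.
w/2f = 0.10232; arctan(0.10232) ≈ 5.8423°, so α ≈ 11.6845°.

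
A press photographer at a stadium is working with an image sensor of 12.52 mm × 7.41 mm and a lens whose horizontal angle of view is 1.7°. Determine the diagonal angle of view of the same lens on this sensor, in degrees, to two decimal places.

1.98°

From the horizontal AOV: f = 12.52 / (2·tan(0.85°)) = 12.52 / 0.02967 ≈ 421.9356 mm.
Sensor diagonal = √(12.52² + 7.41²) = √211.6585 ≈ 14.5485 mm.
Diagonal AOV = 2·arctan(14.5485 / (2 × 421.9356)) = 2·arctan(0.01724) ≈ 1.9754°.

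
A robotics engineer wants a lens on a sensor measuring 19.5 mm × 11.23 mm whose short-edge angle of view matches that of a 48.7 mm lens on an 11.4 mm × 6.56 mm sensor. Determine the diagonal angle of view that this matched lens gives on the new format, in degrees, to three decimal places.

Equal short-edge AOV ⇒ f₂ = f₁ · 11.23/6.56 = 48.7 × 1.71189 ≈ 83.3691 mm.
Sensor diagonal = √(19.5² + 11.23²) = √506.3629 ≈ 22.5025 mm.
Diagonal AOV on the new format = 2·arctan(22.5025 / (2 × 83.3691)) = 2·arctan(0.13496) ≈ 15.3721°.

15.372°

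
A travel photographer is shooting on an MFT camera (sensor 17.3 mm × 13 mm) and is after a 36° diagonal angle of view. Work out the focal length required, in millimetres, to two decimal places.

Sensor diagonal = √(17.3² + 13²) = √468.2900 ≈ 21.6400 mm.
From α = 2·arctan(d/2f) we get f = d / (2·tan(α/2)).
With d = 21.6400 mm and α/2 = 18°, tan(α/2) ≈ 0.32492, so f ≈ 21.6400 / 0.64984 ≈ 33.3006 mm.

33.30 mm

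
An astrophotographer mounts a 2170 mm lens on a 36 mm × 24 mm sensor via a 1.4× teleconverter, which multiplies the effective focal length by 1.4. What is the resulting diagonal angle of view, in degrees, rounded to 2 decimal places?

0.82°

Effective focal length f = 2170 × 1.4 = 3038 mm.
Sensor diagonal = √(36² + 24²) = √1872.0000 ≈ 43.2666 mm.
α = 2·arctan(43.267 / (2 × 3038)) = 2·arctan(0.00712) ≈ 0.8160°.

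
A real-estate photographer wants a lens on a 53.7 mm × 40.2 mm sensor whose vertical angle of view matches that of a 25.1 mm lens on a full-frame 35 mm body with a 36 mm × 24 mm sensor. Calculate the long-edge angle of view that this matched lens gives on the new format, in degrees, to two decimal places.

65.13°

Equal vertical AOV ⇒ f₂ = f₁ · 40.2/24 = 25.1 × 1.67500 ≈ 42.0425 mm.
Long-edge AOV on the new format = 2·arctan(53.7 / (2 × 42.0425)) = 2·arctan(0.63864) ≈ 65.1278°.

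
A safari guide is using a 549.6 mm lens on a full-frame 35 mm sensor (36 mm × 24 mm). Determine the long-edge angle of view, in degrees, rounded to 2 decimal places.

3.75°

Angle of view α = 2·arctan(w/2f) with w = 36 mm and f = 549.6 mm.
w/2f = 0.03275; arctan(0.03275) ≈ 1.8758°, so α ≈ 3.7517°.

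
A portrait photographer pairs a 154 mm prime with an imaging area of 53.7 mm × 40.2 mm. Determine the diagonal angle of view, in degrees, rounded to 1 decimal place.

24.6°

Sensor diagonal = √(53.7² + 40.2²) = √4499.7300 ≈ 67.0800 mm.
Angle of view α = 2·arctan(d/2f) with d = 67.0800 mm and f = 154 mm.
d/2f = 0.21779; arctan(0.21779) ≈ 12.2867°, so α ≈ 24.5734°.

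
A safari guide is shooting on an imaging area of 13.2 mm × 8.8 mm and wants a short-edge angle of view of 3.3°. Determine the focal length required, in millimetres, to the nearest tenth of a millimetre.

152.7 mm

From α = 2·arctan(h/2f) we get f = h / (2·tan(α/2)).
With h = 8.8 mm and α/2 = 1.65°, tan(α/2) ≈ 0.02881, so f ≈ 8.8 / 0.05761 ≈ 152.7465 mm.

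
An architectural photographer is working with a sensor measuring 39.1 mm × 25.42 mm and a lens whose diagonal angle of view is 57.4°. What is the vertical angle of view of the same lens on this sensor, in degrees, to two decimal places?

33.23°

Sensor diagonal = √(39.1² + 25.42²) = √2174.9864 ≈ 46.6367 mm.
From the diagonal AOV: f = 46.6367 / (2·tan(28.7°)) = 46.6367 / 1.09497 ≈ 42.5919 mm.
Vertical AOV = 2·arctan(25.42 / (2 × 42.5919)) = 2·arctan(0.29841) ≈ 33.2316°.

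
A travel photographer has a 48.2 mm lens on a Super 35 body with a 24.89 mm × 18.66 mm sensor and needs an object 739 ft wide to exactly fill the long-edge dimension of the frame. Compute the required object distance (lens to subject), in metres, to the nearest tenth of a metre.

W: 739 ft × 304.8 mm/ft = 225247.19 mm.
Magnification m = w/W = dᵢ/dₒ; combined with 1/f = 1/dₒ + 1/dᵢ this gives dₒ = f·(1 + W/w).
dₒ = 48.2 mm × (1 + 225247/24.89) = 48.2 × 9050.7064 ≈ 436244.049 mm = 436.244 m.

436.2 m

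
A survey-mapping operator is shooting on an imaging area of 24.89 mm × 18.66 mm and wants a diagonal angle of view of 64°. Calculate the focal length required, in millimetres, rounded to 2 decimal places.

24.89 mm

Sensor diagonal = √(24.89² + 18.66²) = √967.7077 ≈ 31.1080 mm.
From α = 2·arctan(d/2f) we get f = d / (2·tan(α/2)).
With d = 31.1080 mm and α/2 = 32°, tan(α/2) ≈ 0.62487, so f ≈ 31.1080 / 1.24974 ≈ 24.8916 mm.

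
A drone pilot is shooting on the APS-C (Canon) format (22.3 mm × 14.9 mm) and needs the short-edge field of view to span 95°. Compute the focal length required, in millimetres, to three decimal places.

From α = 2·arctan(h/2f) we get f = h / (2·tan(α/2)).
With h = 14.9 mm and α/2 = 47.5°, tan(α/2) ≈ 1.09131, so f ≈ 14.9 / 2.18262 ≈ 6.8267 mm.

6.827 mm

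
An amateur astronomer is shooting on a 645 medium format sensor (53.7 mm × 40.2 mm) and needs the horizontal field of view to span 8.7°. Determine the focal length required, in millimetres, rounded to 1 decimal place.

353.0 mm

From α = 2·arctan(w/2f) we get f = w / (2·tan(α/2)).
With w = 53.7 mm and α/2 = 4.35°, tan(α/2) ≈ 0.07607, so f ≈ 53.7 / 0.15214 ≈ 352.9735 mm.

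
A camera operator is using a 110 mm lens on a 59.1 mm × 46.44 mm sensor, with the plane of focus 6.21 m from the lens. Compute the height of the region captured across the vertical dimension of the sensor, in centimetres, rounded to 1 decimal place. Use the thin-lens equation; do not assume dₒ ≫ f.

257.5 cm

dₒ: 6.21 m = 6210 mm.
Similar triangles through the lens centre give W/dₒ = h/dᵢ; with 1/f = 1/dₒ + 1/dᵢ this gives W = h·(dₒ − f)/f.
W = 46.44 mm × (6210 − 110) / 110 = 46.44 × 55.4545 ≈ 2575.309 mm = 257.531 cm.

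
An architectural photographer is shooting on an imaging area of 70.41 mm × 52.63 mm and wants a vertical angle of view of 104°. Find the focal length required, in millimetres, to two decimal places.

From α = 2·arctan(h/2f) we get f = h / (2·tan(α/2)).
With h = 52.63 mm and α/2 = 52°, tan(α/2) ≈ 1.27994, so f ≈ 52.63 / 2.55988 ≈ 20.5595 mm.

20.56 mm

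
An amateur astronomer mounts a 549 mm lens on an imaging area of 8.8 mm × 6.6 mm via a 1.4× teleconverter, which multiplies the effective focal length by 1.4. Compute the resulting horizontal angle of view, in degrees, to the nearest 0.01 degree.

0.66°

Effective focal length f = 549 × 1.4 = 768.6 mm.
α = 2·arctan(8.8 / (2 × 768.6)) = 2·arctan(0.00572) ≈ 0.6560°.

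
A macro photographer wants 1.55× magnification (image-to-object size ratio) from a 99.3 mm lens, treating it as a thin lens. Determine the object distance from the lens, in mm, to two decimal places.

163.36 mm

With m = dᵢ/dₒ and 1/f = 1/dₒ + 1/dᵢ, substituting dᵢ = m·dₒ gives 1/f = (1 + 1/m)/dₒ, hence dₒ = f·(1 + 1/m).
dₒ = 99.3 × (1 + 1/1.55) = 99.3 × 1.64516 ≈ 163.365 mm.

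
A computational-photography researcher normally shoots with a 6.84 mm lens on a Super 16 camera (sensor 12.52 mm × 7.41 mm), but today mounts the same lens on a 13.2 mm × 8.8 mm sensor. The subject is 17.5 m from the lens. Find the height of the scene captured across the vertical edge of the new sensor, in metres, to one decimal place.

The focal length stays 6.84 mm; the relevant sensor dimension is now h = 8.8 mm. Object distance dₒ = 17.5 m = 17500 mm.
Thin-lens field height W = h·(dₒ − f)/f = 8.8 × (17500 − 6.84)/6.84 ≈ 22505.820 mm = 22.5058 m.

22.5 m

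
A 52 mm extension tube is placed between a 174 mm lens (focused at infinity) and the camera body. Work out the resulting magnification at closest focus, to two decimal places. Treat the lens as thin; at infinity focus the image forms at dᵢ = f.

0.30×

The tube moves the image plane from f to f + e, so dᵢ = 174 + 52 = 226 mm. Focus is achieved when 1/f = 1/dₒ + 1/dᵢ, giving dₒ = 1/(1/f − 1/(f+e)).
Magnification m = dᵢ/dₒ = (f+e)·(1/f − 1/(f+e)) = e/f = 52/174 ≈ 0.2989.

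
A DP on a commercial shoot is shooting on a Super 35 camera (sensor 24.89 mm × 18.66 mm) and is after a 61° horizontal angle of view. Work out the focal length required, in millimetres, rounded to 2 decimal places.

21.13 mm

From α = 2·arctan(w/2f) we get f = w / (2·tan(α/2)).
With w = 24.89 mm and α/2 = 30.5°, tan(α/2) ≈ 0.58905, so f ≈ 24.89 / 1.17809 ≈ 21.1274 mm.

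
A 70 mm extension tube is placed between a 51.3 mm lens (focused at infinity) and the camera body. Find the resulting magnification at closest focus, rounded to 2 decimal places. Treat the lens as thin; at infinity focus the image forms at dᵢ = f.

1.36×

The tube moves the image plane from f to f + e, so dᵢ = 51.3 + 70 = 121.3 mm. Focus is achieved when 1/f = 1/dₒ + 1/dᵢ, giving dₒ = 1/(1/f − 1/(f+e)).
Magnification m = dᵢ/dₒ = (f+e)·(1/f − 1/(f+e)) = e/f = 70/51.3 ≈ 1.3645.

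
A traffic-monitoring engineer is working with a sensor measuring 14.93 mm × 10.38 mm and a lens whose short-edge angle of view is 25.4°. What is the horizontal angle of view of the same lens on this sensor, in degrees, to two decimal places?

From the short-edge AOV: f = 10.38 / (2·tan(12.7°)) = 10.38 / 0.45072 ≈ 23.0298 mm.
Horizontal AOV = 2·arctan(14.93 / (2 × 23.0298)) = 2·arctan(0.32414) ≈ 35.9196°.

35.92°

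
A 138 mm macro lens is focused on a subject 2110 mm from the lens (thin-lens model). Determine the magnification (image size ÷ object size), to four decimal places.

Thin lens: 1/f = 1/dₒ + 1/dᵢ → 1/dᵢ = 1/138 − 1/2110 = 0.0067724 mm⁻¹, so dᵢ ≈ 147.6572 mm.
Magnification m = dᵢ/dₒ = 147.6572/2110 ≈ 0.06998.

0.0700×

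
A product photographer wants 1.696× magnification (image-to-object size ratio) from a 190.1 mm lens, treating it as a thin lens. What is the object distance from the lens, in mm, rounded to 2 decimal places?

302.19 mm

With m = dᵢ/dₒ and 1/f = 1/dₒ + 1/dᵢ, substituting dᵢ = m·dₒ gives 1/f = (1 + 1/m)/dₒ, hence dₒ = f·(1 + 1/m).
dₒ = 190.1 × (1 + 1/1.696) = 190.1 × 1.58962 ≈ 302.187 mm.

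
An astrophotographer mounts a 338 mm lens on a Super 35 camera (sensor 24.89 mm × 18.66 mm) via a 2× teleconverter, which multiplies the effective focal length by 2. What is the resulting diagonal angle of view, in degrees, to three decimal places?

Effective focal length f = 338 × 2 = 676 mm.
Sensor diagonal = √(24.89² + 18.66²) = √967.7077 ≈ 31.1080 mm.
α = 2·arctan(31.108 / (2 × 676)) = 2·arctan(0.02301) ≈ 2.6362°.

2.636°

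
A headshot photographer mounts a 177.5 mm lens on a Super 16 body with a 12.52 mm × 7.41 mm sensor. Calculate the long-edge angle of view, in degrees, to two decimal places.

4.04°

Angle of view α = 2·arctan(w/2f) with w = 12.52 mm and f = 177.5 mm.
w/2f = 0.03527; arctan(0.03527) ≈ 2.0198°, so α ≈ 4.0397°.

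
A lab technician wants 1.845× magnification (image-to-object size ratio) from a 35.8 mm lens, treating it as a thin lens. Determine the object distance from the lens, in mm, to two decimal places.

55.20 mm

With m = dᵢ/dₒ and 1/f = 1/dₒ + 1/dᵢ, substituting dᵢ = m·dₒ gives 1/f = (1 + 1/m)/dₒ, hence dₒ = f·(1 + 1/m).
dₒ = 35.8 × (1 + 1/1.845) = 35.8 × 1.54201 ≈ 55.204 mm.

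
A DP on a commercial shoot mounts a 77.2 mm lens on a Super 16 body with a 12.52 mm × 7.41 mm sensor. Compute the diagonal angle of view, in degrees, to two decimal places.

Sensor diagonal = √(12.52² + 7.41²) = √211.6585 ≈ 14.5485 mm.
Angle of view α = 2·arctan(d/2f) with d = 14.5485 mm and f = 77.2 mm.
d/2f = 0.09423; arctan(0.09423) ≈ 5.3829°, so α ≈ 10.7657°.

10.77°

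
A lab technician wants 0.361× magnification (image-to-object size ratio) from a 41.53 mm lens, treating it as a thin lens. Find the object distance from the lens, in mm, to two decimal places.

With m = dᵢ/dₒ and 1/f = 1/dₒ + 1/dᵢ, substituting dᵢ = m·dₒ gives 1/f = (1 + 1/m)/dₒ, hence dₒ = f·(1 + 1/m).
dₒ = 41.53 × (1 + 1/0.361) = 41.53 × 3.77008 ≈ 156.572 mm.

156.57 mm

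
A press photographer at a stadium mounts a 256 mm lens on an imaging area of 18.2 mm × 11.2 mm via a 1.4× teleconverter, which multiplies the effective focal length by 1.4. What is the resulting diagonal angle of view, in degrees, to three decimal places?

Effective focal length f = 256 × 1.4 = 358.4 mm.
Sensor diagonal = √(18.2² + 11.2²) = √456.6800 ≈ 21.3701 mm.
α = 2·arctan(21.370 / (2 × 358.4)) = 2·arctan(0.02981) ≈ 3.4153°.

3.415°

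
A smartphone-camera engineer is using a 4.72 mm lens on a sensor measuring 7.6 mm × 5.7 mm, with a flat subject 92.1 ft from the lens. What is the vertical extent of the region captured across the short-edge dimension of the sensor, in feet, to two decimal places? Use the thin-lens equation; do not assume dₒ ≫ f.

111.20 ft

dₒ: 92.1 ft × 304.8 mm/ft = 28072.08 mm.
Similar triangles through the lens centre give W/dₒ = h/dᵢ; with 1/f = 1/dₒ + 1/dᵢ this gives W = h·(dₒ − f)/f.
W = 5.7 mm × (28072.1 − 4.72) / 4.72 = 5.7 × 5946.4744 ≈ 33894.904 mm = 33894.904/304.8 ft = 111.204 ft.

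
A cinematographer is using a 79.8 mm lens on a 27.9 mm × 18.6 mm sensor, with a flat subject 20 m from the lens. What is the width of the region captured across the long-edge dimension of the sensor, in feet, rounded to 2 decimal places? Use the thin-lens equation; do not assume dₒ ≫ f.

dₒ: 20 m = 20000 mm.
Similar triangles through the lens centre give W/dₒ = w/dᵢ; with 1/f = 1/dₒ + 1/dᵢ this gives W = w·(dₒ − f)/f.
W = 27.9 mm × (20000 − 79.8) / 79.8 = 27.9 × 249.6266 ≈ 6964.581 mm = 6964.581/304.8 ft = 22.8497 ft.

22.85 ft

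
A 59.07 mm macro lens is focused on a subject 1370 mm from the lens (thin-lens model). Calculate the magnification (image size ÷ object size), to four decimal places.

Thin lens: 1/f = 1/dₒ + 1/dᵢ → 1/dᵢ = 1/59.07 − 1/1370 = 0.0161991 mm⁻¹, so dᵢ ≈ 61.7317 mm.
Magnification m = dᵢ/dₒ = 61.7317/1370 ≈ 0.04506.

0.0451×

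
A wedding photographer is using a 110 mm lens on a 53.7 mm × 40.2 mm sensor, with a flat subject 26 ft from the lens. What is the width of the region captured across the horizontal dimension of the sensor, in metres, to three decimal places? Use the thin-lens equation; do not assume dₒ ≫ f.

3.815 m

dₒ: 26 ft × 304.8 mm/ft = 7924.80 mm.
Similar triangles through the lens centre give W/dₒ = w/dᵢ; with 1/f = 1/dₒ + 1/dᵢ this gives W = w·(dₒ − f)/f.
W = 53.7 mm × (7924.8 − 110) / 110 = 53.7 × 71.0436 ≈ 3815.043 mm = 3.81504 m.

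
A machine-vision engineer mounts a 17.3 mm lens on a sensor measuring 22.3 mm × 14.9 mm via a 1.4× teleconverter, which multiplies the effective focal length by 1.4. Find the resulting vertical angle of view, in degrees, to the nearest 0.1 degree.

34.2°

Effective focal length f = 17.3 × 1.4 = 24.22 mm.
α = 2·arctan(14.9 / (2 × 24.22)) = 2·arctan(0.30760) ≈ 34.1955°.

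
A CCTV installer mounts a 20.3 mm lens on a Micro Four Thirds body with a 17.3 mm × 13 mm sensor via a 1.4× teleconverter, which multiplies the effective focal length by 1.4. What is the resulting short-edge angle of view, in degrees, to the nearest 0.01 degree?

Effective focal length f = 20.3 × 1.4 = 28.42 mm.
α = 2·arctan(13 / (2 × 28.42)) = 2·arctan(0.22871) ≈ 25.7653°.

25.77°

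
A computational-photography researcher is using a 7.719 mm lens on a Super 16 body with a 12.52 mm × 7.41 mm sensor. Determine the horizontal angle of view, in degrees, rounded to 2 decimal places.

Angle of view α = 2·arctan(w/2f) with w = 12.52 mm and f = 7.719 mm.
w/2f = 0.81099; arctan(0.81099) ≈ 39.0416°, so α ≈ 78.0831°.

78.08°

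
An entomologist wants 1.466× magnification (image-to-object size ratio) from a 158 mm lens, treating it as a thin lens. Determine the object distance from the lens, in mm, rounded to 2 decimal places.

With m = dᵢ/dₒ and 1/f = 1/dₒ + 1/dᵢ, substituting dᵢ = m·dₒ gives 1/f = (1 + 1/m)/dₒ, hence dₒ = f·(1 + 1/m).
dₒ = 158 × (1 + 1/1.466) = 158 × 1.68213 ≈ 265.776 mm.

265.78 mm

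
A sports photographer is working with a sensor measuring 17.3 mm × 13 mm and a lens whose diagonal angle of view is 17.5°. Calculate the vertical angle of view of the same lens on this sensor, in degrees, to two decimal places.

Sensor diagonal = √(17.3² + 13²) = √468.2900 ≈ 21.6400 mm.
From the diagonal AOV: f = 21.6400 / (2·tan(8.75°)) = 21.6400 / 0.30783 ≈ 70.2987 mm.
Vertical AOV = 2·arctan(13 / (2 × 70.2987)) = 2·arctan(0.09246) ≈ 10.5654°.

10.57°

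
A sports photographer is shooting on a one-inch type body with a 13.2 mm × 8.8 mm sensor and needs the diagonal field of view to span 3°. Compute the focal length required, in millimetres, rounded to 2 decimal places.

Sensor diagonal = √(13.2² + 8.8²) = √251.6800 ≈ 15.8644 mm.
From α = 2·arctan(d/2f) we get f = d / (2·tan(α/2)).
With d = 15.8644 mm and α/2 = 1.5°, tan(α/2) ≈ 0.02619, so f ≈ 15.8644 / 0.05237 ≈ 302.9190 mm.

302.92 mm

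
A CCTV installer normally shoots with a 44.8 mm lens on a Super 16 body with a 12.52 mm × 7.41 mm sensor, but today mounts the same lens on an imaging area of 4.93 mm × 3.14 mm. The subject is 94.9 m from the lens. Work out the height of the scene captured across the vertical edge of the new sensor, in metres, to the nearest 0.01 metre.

The focal length stays 44.8 mm; the relevant sensor dimension is now h = 3.14 mm. Object distance dₒ = 94.9 m = 94900 mm.
Thin-lens field height W = h·(dₒ − f)/f = 3.14 × (94900 − 44.8)/44.8 ≈ 6648.333 mm = 6.64833 m.

6.65 m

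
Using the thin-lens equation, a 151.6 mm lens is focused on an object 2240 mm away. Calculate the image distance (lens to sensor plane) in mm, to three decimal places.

162.605 mm

1/dᵢ = 1/f − 1/dₒ = 1/151.6 − 1/2240 = 0.0061499 mm⁻¹.
dᵢ = 1/0.0061499 ≈ 162.6049 mm.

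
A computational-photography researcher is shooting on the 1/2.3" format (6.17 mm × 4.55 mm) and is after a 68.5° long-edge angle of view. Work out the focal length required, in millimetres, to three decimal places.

4.531 mm

From α = 2·arctan(w/2f) we get f = w / (2·tan(α/2)).
With w = 6.17 mm and α/2 = 34.25°, tan(α/2) ≈ 0.68088, so f ≈ 6.17 / 1.36175 ≈ 4.5309 mm.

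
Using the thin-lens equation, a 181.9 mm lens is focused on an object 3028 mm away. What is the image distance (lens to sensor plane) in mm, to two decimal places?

193.53 mm

1/dᵢ = 1/f − 1/dₒ = 1/181.9 − 1/3028 = 0.0051673 mm⁻¹.
dᵢ = 1/0.0051673 ≈ 193.5256 mm.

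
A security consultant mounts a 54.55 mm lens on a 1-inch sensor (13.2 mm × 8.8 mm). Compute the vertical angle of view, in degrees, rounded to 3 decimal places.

9.223°

Angle of view α = 2·arctan(h/2f) with h = 8.8 mm and f = 54.55 mm.
h/2f = 0.08066; arctan(0.08066) ≈ 4.6115°, so α ≈ 9.2230°.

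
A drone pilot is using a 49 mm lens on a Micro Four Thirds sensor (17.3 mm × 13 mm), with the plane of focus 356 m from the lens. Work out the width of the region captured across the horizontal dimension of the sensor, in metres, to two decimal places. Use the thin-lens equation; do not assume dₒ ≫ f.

125.67 m

dₒ: 356 m = 356000 mm.
Similar triangles through the lens centre give W/dₒ = w/dᵢ; with 1/f = 1/dₒ + 1/dᵢ this gives W = w·(dₒ − f)/f.
W = 17.3 mm × (356000 − 49) / 49 = 17.3 × 7264.3061 ≈ 125672.496 mm = 125.672 m.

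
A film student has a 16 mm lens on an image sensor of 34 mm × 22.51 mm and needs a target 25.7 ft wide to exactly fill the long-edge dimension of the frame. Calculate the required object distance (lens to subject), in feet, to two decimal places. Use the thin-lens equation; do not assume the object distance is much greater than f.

W: 25.7 ft × 304.8 mm/ft = 7833.36 mm.
Magnification m = w/W = dᵢ/dₒ; combined with 1/f = 1/dₒ + 1/dᵢ this gives dₒ = f·(1 + W/w).
dₒ = 16 mm × (1 + 7833.36/34) = 16 × 231.3929 ≈ 3702.287 mm = 3702.287/304.8 ft = 12.1466 ft.

12.15 ft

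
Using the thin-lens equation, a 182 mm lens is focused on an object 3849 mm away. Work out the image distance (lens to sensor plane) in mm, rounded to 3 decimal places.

191.033 mm

1/dᵢ = 1/f − 1/dₒ = 1/182 − 1/3849 = 0.0052347 mm⁻¹.
dᵢ = 1/0.0052347 ≈ 191.0330 mm.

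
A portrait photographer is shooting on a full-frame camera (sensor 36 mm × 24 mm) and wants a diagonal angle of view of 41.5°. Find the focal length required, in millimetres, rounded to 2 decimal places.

Sensor diagonal = √(36² + 24²) = √1872.0000 ≈ 43.2666 mm.
From α = 2·arctan(d/2f) we get f = d / (2·tan(α/2)).
With d = 43.2666 mm and α/2 = 20.75°, tan(α/2) ≈ 0.37887, so f ≈ 43.2666 / 0.75773 ≈ 57.1001 mm.

57.10 mm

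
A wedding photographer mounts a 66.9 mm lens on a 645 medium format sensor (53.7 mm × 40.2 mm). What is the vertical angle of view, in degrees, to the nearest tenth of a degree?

Angle of view α = 2·arctan(h/2f) with h = 40.2 mm and f = 66.9 mm.
h/2f = 0.30045; arctan(0.30045) ≈ 16.7228°, so α ≈ 33.4456°.

33.4°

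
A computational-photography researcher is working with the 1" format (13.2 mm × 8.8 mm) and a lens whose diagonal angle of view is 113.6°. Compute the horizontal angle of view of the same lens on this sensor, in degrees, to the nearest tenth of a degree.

103.6°

Sensor diagonal = √(13.2² + 8.8²) = √251.6800 ≈ 15.8644 mm.
From the diagonal AOV: f = 15.8644 / (2·tan(56.8°)) = 15.8644 / 3.05632 ≈ 5.1907 mm.
Horizontal AOV = 2·arctan(13.2 / (2 × 5.1907)) = 2·arctan(1.27151) ≈ 103.6321°.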